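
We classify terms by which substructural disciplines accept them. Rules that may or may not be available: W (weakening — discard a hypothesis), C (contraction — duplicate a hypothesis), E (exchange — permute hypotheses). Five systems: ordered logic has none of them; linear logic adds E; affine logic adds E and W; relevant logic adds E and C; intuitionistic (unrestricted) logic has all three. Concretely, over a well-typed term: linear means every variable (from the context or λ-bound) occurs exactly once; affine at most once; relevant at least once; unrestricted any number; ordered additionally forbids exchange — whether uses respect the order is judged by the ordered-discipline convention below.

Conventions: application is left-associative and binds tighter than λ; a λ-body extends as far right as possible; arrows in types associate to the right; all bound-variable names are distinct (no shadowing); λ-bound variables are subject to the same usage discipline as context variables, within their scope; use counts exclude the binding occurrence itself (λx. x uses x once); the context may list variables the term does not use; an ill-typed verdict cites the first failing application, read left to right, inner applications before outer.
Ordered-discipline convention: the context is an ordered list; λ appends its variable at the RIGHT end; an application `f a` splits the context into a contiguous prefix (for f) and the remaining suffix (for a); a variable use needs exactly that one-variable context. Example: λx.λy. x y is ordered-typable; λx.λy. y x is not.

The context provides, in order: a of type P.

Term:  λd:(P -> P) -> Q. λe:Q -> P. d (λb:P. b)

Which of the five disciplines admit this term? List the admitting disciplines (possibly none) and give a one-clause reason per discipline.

admitted in: affine, unrestricted
usage: a: 0; d (bound): 1; e (bound): 0; b (bound): 1
left-to-right use order: d, b
typing: well-typed — term : ((P -> P) -> Q) -> (Q -> P) -> Q
ordered: ✗, needs weakening: a, e unused
linear: ✗, needs weakening: a, e unused
affine: ✓, none of a, d, e, b used more than once
relevant: ✗, needs weakening: a, e unused
unrestricted: ✓, simply typable at ((P -> P) -> Q) -> (Q -> P) -> Q; W, C, E all held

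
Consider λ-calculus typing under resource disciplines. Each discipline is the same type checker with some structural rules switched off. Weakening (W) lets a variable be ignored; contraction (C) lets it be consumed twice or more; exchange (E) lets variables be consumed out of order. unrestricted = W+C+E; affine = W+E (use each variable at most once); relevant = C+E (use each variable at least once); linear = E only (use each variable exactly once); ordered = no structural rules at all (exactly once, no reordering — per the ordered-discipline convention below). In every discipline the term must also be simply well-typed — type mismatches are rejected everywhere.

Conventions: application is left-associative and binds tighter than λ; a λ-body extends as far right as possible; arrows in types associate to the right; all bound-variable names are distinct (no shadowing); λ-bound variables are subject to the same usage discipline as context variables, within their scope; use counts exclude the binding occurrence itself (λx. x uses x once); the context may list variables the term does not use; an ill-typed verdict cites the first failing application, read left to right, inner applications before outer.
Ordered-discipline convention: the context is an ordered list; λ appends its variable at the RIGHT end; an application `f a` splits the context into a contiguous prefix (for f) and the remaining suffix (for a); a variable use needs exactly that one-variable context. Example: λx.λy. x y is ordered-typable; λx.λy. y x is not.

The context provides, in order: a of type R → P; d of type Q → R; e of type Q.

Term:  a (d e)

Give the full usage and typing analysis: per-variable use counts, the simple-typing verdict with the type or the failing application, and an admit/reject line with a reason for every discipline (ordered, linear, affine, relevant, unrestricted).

use counts: a=1; d=1; e=1
order of uses: a, d, e
typing: well-typed — term : P
ordered: ✓ — a, d, e once each; derivable with no W/C/E
linear: ✓ — each of a, d, e used exactly once
affine: ✓ — no duplicate uses among a, d, e
relevant: ✓ — a, d, e: all used, weakening unneeded
unrestricted: ✓ — type-checks (P) and nothing is barred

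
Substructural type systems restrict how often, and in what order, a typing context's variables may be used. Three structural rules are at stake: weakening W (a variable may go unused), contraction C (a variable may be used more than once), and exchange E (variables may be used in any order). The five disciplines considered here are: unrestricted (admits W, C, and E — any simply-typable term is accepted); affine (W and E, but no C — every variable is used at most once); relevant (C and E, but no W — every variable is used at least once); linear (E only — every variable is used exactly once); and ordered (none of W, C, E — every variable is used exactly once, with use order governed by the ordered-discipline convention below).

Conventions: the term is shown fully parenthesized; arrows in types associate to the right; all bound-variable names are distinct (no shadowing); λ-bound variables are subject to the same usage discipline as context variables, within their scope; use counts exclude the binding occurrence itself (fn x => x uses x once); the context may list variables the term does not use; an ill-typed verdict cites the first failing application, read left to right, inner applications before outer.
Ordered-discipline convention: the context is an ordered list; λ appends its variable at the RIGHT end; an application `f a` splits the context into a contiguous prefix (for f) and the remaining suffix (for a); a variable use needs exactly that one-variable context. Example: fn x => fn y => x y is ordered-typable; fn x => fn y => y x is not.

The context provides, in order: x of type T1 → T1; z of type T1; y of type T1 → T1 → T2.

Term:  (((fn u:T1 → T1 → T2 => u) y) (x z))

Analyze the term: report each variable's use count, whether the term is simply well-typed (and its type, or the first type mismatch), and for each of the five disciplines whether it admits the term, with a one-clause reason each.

usage: x ×1; z ×1; y ×1; u [bound] ×1
use order (left to right): u, y, x, z
typing: ✓ — T1 → T2
ordered: ✗, no ordered split (uses run u, y, x, z)
linear: ✓, each of x, z, y, u used exactly once
affine: ✓, none of x, z, y, u used more than once
relevant: ✓, none of x, z, y, u goes unused
unrestricted: ✓, well-typed at T1 → T2; no restrictions here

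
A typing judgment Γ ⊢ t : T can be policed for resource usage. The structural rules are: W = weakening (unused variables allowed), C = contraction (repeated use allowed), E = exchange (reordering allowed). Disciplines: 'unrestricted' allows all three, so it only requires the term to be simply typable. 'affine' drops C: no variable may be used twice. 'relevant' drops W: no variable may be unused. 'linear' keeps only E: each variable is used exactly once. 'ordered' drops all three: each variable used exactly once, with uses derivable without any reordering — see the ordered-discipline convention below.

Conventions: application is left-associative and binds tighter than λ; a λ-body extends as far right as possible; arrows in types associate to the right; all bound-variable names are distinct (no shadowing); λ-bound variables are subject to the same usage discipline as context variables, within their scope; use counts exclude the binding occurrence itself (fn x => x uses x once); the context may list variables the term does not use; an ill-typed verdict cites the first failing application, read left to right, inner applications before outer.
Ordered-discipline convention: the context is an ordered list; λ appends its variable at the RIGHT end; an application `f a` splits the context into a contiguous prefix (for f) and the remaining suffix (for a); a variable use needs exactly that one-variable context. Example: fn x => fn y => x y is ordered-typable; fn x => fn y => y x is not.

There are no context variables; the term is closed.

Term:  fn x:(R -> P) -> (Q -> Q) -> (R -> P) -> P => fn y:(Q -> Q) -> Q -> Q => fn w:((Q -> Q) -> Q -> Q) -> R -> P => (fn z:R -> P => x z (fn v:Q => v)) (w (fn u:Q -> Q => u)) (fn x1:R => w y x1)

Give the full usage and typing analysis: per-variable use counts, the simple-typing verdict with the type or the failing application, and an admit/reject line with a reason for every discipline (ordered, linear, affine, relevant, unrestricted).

usage: x (bound)=1, y (bound)=1, w (bound)=2, z (bound)=1, v (bound)=1, u (bound)=1, x1 (bound)=1
left-to-right use order: x, z, v, w, u, w, y, x1
typing: the term checks, with type ((R -> P) -> (Q -> Q) -> (R -> P) -> P) -> ((Q -> Q) -> Q -> Q) -> (((Q -> Q) -> Q -> Q) -> R -> P) -> P
ordered: ✗, w ×2 used more than once (contraction)
linear: ✗, w ×2 used more than once (contraction)
affine: ✗, w ×2 used more than once (contraction)
relevant: ✓, every one of x, y, w, z, v, u, x1 appears
unrestricted: ✓, well-typed at ((R -> P) -> (Q -> Q) -> (R -> P) -> P) -> ((Q -> Q) -> Q -> Q) -> (((Q -> Q) -> Q -> Q) -> R -> P) -> P; no restrictions here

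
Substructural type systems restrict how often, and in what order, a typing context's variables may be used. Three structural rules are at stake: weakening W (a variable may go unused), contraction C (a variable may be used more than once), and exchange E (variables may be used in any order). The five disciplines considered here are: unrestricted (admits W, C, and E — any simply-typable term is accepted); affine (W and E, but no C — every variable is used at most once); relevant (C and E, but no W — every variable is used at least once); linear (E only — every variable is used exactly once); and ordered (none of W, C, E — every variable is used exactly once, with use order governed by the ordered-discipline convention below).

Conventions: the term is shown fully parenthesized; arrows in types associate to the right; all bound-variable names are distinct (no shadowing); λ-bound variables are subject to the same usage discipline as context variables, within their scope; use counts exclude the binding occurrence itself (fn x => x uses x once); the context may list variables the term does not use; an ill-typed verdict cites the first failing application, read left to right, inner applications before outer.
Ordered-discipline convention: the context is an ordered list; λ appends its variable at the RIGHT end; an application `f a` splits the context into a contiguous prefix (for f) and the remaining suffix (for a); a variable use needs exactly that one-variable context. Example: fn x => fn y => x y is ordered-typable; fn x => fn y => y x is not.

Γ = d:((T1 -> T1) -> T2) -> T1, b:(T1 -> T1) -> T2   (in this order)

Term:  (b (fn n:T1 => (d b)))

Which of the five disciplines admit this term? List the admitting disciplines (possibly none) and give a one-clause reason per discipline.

admitted by: unrestricted
counts: d: 1×; b: 2×; n (bound): 0×
left-to-right use order: b, d, b
typing: ✓ — T2
ordered ✗ (uses contraction: b ×2; needs weakening: n unused)
linear ✗ (uses contraction: b ×2; needs weakening: n unused)
affine ✗ (uses contraction: b ×2)
relevant ✗ (needs weakening: n unused)
unrestricted ✓ (well-typed at T2; no restrictions here)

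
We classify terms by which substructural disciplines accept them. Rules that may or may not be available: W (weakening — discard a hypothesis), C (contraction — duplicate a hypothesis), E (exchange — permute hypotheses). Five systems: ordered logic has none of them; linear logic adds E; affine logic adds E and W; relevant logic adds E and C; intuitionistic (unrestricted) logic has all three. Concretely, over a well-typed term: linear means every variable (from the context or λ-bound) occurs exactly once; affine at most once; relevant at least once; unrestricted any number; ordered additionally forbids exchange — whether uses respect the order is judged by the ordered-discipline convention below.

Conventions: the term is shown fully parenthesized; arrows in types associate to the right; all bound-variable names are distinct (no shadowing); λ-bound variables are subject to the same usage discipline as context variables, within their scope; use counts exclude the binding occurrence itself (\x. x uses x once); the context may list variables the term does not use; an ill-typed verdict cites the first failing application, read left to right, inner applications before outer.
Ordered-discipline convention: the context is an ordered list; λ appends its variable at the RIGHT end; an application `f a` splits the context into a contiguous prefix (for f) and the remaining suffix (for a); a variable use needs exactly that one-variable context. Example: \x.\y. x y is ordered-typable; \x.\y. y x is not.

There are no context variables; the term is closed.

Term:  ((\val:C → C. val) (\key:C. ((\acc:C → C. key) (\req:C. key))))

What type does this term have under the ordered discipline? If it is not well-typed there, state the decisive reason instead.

not well-typed under ordered — key ×2 used more than once (contraction); needs weakening: acc, req unused
usage: val (λ-bound): 1×, key (λ-bound): 2×, acc (λ-bound): 0×, req (λ-bound): 0×
uses in reading order: val, key, key
typing: well-typed at C → C
all disciplines: ordered ✗; linear ✗; affine ✗; relevant ✗; unrestricted ✓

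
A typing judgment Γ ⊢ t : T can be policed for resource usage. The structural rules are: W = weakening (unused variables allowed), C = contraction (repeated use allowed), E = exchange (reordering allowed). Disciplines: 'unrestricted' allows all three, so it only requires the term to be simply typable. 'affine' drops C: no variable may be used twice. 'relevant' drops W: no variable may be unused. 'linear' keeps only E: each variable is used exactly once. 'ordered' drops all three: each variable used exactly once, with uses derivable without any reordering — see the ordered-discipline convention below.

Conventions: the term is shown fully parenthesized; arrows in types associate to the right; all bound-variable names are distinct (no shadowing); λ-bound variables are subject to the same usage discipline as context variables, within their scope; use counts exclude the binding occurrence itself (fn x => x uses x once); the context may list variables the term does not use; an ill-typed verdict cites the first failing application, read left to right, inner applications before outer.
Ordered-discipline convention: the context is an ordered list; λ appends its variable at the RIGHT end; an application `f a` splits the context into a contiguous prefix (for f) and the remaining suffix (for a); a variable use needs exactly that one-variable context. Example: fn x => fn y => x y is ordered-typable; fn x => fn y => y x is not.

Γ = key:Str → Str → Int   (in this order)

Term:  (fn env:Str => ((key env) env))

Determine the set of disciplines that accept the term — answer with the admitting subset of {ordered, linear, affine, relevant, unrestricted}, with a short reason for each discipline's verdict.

accepted by: relevant, unrestricted
usage: key: 1×; env [bound]: 2×
left-to-right use order: key, env, env
typing: well-typed at Str → Int
ordered: ✗ — needs contraction — env ×2
linear: ✗ — needs contraction — env ×2
affine: ✗ — needs contraction — env ×2
relevant: ✓ — none of key, env goes unused
unrestricted: ✓ — simply typable at Str → Int; W, C, E all held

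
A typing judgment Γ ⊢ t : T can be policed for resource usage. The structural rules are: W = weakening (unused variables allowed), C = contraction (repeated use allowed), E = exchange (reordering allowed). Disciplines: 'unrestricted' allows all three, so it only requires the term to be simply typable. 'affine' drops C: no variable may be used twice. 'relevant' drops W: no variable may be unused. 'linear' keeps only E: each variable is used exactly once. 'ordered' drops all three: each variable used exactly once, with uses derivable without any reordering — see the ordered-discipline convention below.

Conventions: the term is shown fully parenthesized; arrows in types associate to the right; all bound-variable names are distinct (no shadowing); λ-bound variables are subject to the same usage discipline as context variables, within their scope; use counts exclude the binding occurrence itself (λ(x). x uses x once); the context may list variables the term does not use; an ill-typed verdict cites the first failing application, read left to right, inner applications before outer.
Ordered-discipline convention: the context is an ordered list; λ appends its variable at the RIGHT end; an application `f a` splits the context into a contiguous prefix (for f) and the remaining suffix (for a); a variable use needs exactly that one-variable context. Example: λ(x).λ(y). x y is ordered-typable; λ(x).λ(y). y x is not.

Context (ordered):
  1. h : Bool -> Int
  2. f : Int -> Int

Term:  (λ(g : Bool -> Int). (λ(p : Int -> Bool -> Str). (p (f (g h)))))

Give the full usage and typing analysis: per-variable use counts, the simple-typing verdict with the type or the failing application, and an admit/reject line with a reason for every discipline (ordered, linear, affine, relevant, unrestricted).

usage: h: 1; f: 1; g [bound]: 1; p [bound]: 1
left-to-right use order: p, f, g, h
typing: ill-typed: argument of type Bool -> Int where Bool is required
ordered: ✗, the type mismatch rejects it
linear: ✗, not simply typable
affine: ✗, fails simple typing
relevant: ✗, a type mismatch blocks all five
unrestricted: ✗, the type mismatch rejects it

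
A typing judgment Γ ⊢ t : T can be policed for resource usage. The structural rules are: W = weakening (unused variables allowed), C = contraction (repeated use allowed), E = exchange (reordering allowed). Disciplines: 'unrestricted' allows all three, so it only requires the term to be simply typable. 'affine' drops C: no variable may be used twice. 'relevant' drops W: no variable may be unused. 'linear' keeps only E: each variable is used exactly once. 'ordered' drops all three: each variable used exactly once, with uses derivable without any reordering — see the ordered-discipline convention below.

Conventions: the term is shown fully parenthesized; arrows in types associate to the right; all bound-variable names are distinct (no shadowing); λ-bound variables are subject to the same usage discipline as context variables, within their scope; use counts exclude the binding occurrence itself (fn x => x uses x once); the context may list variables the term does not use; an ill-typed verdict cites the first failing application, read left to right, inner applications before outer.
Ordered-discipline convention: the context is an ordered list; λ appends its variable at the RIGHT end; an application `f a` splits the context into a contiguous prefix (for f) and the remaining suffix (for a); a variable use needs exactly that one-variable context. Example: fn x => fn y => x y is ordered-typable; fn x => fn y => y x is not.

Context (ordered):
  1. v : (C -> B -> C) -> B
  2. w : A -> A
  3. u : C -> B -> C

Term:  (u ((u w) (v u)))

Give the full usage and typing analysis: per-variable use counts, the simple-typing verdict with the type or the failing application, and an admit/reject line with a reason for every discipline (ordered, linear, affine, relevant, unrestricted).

use counts: v ×1; w ×1; u ×3
uses in reading order: u, u, w, v, u
typing: ill-typed: a function awaiting C gets A -> A
ordered: ✗, a type mismatch blocks all five
linear: ✗, the type mismatch rejects it
affine: ✗, not simply typable
relevant: ✗, fails simple typing
unrestricted: ✗, a type mismatch blocks all five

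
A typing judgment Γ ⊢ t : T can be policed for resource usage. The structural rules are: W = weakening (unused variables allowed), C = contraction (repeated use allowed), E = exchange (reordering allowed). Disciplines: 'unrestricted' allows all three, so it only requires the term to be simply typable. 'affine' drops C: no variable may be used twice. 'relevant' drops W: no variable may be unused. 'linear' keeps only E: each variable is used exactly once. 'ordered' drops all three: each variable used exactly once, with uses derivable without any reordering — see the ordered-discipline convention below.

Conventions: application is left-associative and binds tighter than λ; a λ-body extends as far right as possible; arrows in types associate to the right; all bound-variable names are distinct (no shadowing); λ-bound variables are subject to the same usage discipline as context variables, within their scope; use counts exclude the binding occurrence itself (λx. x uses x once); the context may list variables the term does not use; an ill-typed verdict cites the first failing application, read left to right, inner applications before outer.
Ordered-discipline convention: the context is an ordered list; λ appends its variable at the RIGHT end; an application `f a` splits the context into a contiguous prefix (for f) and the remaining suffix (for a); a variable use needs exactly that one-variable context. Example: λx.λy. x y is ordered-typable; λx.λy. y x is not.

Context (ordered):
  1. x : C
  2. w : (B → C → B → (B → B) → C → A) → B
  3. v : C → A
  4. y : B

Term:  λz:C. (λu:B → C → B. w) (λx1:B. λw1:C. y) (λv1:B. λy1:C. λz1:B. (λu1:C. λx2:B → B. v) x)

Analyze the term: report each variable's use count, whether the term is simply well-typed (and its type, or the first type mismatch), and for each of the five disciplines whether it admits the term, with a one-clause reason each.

counts: x: 1×, w: 1×, v: 1×, y: 1×, z (λ-bound): 0×, u (λ-bound): 0×, x1 (λ-bound): 0×, w1 (λ-bound): 0×, v1 (λ-bound): 0×, y1 (λ-bound): 0×, z1 (λ-bound): 0×, u1 (λ-bound): 0×, x2 (λ-bound): 0×
use order (left to right): w, y, v, x
typing: well-typed at C → B
ordered: ✗, z, u, x1, w1, v1, y1, z1, u1, x2 left unused
linear: ✗, z, u, x1, w1, v1, y1, z1, u1, x2 left unused
affine: ✓, x, w, v, y, z, u, x1, w1, v1, y1, z1, u1, x2: no repeats, contraction unneeded
relevant: ✗, z, u, x1, w1, v1, y1, z1, u1, x2 left unused
unrestricted: ✓, simply typable at C → B; W, C, E all held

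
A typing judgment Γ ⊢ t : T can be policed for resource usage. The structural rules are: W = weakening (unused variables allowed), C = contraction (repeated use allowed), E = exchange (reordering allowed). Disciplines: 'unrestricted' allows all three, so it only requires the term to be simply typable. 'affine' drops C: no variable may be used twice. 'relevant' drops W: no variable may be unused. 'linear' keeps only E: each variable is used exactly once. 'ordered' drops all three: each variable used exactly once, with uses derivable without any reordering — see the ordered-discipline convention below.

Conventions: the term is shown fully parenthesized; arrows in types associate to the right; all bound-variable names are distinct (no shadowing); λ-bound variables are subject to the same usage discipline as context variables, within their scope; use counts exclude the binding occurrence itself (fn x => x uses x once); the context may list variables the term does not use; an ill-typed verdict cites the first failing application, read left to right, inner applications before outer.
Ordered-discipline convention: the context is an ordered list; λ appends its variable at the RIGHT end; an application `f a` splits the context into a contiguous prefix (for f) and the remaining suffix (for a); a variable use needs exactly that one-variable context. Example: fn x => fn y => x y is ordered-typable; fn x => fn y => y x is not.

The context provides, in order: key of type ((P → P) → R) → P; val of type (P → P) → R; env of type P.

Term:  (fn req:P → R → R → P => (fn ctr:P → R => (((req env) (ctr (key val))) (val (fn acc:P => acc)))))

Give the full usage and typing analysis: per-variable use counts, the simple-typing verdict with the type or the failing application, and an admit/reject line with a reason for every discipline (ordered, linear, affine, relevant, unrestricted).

variable uses: key=1, val=2, env=1, req [bound]=1, ctr [bound]=1, acc [bound]=1
order of uses: req, env, ctr, key, val, val, acc
typing: the term checks, with type (P → R → R → P) → (P → R) → P
ordered ✗ (val ×2 used more than once (contraction))
linear ✗ (val ×2 used more than once (contraction))
affine ✗ (val ×2 used more than once (contraction))
relevant ✓ (none of key, val, env, req, ctr, acc goes unused)
unrestricted ✓ (type-checks ((P → R → R → P) → (P → R) → P) and nothing is barred)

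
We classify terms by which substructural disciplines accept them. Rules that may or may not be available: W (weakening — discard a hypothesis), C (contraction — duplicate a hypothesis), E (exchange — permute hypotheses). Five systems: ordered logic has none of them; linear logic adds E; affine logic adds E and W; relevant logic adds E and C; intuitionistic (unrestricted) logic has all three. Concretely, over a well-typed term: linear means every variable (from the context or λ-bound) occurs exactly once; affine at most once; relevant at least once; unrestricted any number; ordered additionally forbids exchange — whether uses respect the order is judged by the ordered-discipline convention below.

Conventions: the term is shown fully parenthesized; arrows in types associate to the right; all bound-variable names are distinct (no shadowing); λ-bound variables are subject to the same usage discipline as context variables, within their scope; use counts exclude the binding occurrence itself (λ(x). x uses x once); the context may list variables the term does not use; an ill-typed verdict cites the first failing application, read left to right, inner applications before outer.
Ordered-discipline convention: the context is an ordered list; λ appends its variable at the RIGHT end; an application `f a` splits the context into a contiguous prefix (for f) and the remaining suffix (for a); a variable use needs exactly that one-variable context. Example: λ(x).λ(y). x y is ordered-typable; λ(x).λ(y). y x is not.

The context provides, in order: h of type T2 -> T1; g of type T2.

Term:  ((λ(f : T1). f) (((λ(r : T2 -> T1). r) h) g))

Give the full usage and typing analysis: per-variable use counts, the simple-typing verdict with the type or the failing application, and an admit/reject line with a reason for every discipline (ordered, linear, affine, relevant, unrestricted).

use counts: h=1, g=1, f (λ-bound)=1, r (λ-bound)=1
left-to-right use order: f, r, h, g
typing: the term checks, with type T1
ordered: ✓ — h, g, f, r: once each, no exchange needed
linear: ✓ — exactly-once usage across h, g, f, r
affine: ✓ — none of h, g, f, r used more than once
relevant: ✓ — every one of h, g, f, r appears
unrestricted: ✓ — typability at T1 is all that's needed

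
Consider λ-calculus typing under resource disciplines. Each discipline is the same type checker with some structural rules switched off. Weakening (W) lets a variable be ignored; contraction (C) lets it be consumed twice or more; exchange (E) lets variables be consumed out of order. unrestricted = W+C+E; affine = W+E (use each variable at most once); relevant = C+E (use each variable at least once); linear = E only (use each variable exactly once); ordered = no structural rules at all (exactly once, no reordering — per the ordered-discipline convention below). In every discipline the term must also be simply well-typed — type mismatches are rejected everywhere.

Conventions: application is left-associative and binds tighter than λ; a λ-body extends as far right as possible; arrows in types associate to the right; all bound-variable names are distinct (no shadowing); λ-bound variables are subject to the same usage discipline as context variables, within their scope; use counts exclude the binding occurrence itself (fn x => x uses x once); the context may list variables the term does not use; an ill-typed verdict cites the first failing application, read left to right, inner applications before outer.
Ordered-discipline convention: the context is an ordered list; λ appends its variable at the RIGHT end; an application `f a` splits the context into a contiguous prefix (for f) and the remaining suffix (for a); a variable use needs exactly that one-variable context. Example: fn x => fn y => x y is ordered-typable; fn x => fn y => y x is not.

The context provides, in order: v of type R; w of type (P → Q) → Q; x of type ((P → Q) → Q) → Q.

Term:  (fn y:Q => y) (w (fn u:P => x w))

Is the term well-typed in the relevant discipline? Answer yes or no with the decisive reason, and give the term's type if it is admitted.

no — v, u never used (weakening)
variable uses: v=0, w=2, x=1, y [bound]=1, u [bound]=0
order of uses: y, w, x, w
typing: ✓ — Q
across the five disciplines: ordered ✗, linear ✗, affine ✗, relevant ✗, unrestricted ✓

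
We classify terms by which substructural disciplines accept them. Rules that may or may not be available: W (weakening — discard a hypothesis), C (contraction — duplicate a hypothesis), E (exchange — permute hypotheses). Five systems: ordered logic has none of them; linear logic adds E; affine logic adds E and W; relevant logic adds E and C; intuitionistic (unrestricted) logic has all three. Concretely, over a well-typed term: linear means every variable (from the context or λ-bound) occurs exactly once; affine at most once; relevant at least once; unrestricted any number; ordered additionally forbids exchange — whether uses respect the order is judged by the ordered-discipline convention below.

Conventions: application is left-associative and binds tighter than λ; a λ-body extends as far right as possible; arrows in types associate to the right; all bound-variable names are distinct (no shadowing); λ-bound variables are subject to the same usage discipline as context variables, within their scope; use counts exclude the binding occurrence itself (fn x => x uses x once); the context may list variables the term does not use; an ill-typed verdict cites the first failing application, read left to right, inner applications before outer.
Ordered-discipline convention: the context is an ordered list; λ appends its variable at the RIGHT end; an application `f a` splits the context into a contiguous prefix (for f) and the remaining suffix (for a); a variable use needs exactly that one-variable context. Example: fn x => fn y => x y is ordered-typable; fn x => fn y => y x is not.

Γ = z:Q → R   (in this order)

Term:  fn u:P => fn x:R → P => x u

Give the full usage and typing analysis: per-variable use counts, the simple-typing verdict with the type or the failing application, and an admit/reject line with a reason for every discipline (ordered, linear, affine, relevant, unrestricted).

variable uses: z: 0×; u (bound): 1×; x (bound): 1×
left-to-right use order: x, u
typing: ill-typed: a function awaiting R gets P
ordered: ✗, the type mismatch rejects it
linear: ✗, not simply typable
affine: ✗, fails simple typing
relevant: ✗, a type mismatch blocks all five
unrestricted: ✗, the type mismatch rejects it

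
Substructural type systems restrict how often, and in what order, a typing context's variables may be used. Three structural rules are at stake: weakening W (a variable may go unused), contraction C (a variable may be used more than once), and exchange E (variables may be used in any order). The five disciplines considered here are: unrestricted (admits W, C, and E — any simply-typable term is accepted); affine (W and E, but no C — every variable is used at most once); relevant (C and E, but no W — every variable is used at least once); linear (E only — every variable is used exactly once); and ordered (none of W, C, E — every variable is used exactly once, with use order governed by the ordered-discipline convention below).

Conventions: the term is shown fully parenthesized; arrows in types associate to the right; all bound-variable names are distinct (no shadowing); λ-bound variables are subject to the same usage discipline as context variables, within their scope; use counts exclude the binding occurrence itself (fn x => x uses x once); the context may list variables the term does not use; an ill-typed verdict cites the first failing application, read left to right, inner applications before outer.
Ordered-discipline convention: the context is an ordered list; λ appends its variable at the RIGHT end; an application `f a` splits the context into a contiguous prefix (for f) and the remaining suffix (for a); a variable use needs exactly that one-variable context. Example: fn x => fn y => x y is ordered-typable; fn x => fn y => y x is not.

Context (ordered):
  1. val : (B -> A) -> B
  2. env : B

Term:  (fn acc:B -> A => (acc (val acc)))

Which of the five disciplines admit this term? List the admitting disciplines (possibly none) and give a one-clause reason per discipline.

admitted in: unrestricted
use counts: val: 1, env: 0, acc (bound): 2
use order (left to right): acc, val, acc
typing: well-typed at (B -> A) -> A
ordered: ✗, uses contraction: acc ×2; env left unused
linear: ✗, uses contraction: acc ×2; env left unused
affine: ✗, uses contraction: acc ×2
relevant: ✗, env left unused
unrestricted: ✓, well-typed at (B -> A) -> A; no restrictions here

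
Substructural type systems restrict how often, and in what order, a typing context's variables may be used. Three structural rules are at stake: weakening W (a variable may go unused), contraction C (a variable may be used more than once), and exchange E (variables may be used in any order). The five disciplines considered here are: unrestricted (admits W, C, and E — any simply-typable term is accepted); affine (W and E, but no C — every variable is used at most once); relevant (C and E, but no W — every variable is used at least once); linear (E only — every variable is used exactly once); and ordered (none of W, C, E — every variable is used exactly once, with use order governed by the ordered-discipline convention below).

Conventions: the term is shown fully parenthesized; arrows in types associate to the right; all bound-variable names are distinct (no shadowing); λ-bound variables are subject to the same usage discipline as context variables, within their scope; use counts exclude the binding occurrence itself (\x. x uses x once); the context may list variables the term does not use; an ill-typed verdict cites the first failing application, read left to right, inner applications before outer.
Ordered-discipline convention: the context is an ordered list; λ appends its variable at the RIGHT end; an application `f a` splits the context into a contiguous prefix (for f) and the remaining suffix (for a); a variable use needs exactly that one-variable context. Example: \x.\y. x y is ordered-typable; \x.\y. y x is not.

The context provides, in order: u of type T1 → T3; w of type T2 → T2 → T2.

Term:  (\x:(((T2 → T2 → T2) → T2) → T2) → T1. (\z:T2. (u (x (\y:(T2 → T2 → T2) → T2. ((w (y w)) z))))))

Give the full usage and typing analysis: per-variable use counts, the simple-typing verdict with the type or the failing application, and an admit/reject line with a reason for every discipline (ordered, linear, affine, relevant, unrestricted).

variable uses: u ×1; w ×2; x (bound) ×1; z (bound) ×1; y (bound) ×1
order of uses: u, x, w, y, w, z
typing: the term checks, with type ((((T2 → T2 → T2) → T2) → T2) → T1) → T2 → T3
ordered: ✗ — needs contraction — w ×2
linear: ✗ — needs contraction — w ×2
affine: ✗ — needs contraction — w ×2
relevant: ✓ — u, w, x, z, y: all used, weakening unneeded
unrestricted: ✓ — typability at ((((T2 → T2 → T2) → T2) → T2) → T1) → T2 → T3 is all that's needed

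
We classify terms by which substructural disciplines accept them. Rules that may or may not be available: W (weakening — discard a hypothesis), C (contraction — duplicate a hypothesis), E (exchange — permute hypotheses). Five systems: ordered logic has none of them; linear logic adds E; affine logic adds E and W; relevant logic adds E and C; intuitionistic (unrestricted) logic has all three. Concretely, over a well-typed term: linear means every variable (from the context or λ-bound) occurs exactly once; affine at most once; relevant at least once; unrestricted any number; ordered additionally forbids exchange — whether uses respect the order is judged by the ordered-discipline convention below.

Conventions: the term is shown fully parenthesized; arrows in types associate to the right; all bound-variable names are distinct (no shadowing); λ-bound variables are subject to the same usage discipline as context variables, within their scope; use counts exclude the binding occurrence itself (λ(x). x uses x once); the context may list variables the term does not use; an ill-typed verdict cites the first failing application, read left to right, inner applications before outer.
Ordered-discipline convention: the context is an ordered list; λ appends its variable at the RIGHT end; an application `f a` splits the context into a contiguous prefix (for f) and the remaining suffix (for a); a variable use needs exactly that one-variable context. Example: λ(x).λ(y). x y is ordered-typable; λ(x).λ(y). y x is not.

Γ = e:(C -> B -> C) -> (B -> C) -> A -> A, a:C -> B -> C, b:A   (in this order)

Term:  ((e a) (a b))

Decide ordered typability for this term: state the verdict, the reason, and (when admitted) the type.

no — not simply typable
use counts: e ×1, a ×2, b ×1
order of uses: e, a, a, b
typing: ill-typed: a function awaiting C gets A
per-discipline verdicts: ordered ✗ | linear ✗ | affine ✗ | relevant ✗ | unrestricted ✗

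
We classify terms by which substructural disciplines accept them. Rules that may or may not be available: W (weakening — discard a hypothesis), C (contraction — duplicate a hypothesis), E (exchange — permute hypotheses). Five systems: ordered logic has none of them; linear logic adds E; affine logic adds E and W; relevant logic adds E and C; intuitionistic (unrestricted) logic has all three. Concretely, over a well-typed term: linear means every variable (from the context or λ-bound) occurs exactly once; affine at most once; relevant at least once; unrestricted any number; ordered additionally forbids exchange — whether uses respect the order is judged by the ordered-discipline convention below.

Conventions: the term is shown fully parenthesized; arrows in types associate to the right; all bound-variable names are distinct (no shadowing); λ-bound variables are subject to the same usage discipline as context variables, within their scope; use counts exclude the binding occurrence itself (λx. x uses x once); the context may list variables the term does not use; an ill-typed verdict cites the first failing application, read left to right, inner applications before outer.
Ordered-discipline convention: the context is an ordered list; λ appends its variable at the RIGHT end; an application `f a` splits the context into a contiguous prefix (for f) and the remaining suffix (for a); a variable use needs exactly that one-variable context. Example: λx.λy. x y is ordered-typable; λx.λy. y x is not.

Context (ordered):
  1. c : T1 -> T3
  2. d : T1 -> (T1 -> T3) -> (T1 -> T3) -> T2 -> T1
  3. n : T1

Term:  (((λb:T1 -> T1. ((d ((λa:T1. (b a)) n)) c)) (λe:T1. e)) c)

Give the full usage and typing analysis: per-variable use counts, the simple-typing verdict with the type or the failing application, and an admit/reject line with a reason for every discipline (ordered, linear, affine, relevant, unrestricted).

variable uses: c ×2; d ×1; n ×1; b (λ-bound) ×1; a (λ-bound) ×1; e (λ-bound) ×1
use order (left to right): d, b, a, n, c, e, c
typing: ✓ — T2 -> T1
ordered: ✗, repeated use of c ×2
linear: ✗, repeated use of c ×2
affine: ✗, repeated use of c ×2
relevant: ✓, none of c, d, n, b, a, e goes unused
unrestricted: ✓, typability at T2 -> T1 is all that's needed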